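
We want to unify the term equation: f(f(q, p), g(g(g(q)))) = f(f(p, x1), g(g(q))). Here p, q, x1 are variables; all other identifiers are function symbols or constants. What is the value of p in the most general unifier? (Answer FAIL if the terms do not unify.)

FAIL

Decompose f/2: f(q, p) = f(p, x1),  g(g(g(q))) = g(g(q)).
Decompose f/2: q = p,  p = x1.
Bind q := p; substituting into the one remaining equation that mentions q gives: g(g(g(p))) = g(g(p)).
Bind p := x1; substituting into the remaining equation gives: g(g(g(x1))) = g(g(x1)). Substituting into the earlier binding gives q := x1.
Decompose g/1: g(g(x1)) = g(x1).
Decompose g/1: g(x1) = x1.
Occurs check fails: x1 occurs in g(x1); the equation x1 = g(x1) has no finite solution.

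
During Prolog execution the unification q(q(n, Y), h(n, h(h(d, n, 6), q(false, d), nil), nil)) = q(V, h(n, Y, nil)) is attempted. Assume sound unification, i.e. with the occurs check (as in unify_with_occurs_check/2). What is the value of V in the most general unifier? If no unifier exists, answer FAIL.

q(n, h(h(d, n, 6), q(false, d), nil))

Decompose q/2: q(n, Y) = V,  h(n, h(h(d, n, 6), q(false, d), nil), nil) = h(n, Y, nil).
Bind V := q(n, Y); no other remaining equation mentions V.
Decompose h/3: n = n,  h(h(d, n, 6), q(false, d), nil) = Y,  nil = nil.
Delete trivial equation n = n.
Bind Y := h(h(d, n, 6), q(false, d), nil); no other remaining equation mentions Y. Substituting into the earlier binding gives V := q(n, h(h(d, n, 6), q(false, d), nil)).
Delete trivial equation nil = nil.
MGU = { V -> q(n, h(h(d, n, 6), q(false, d), nil)), Y -> h(h(d, n, 6), q(false, d), nil) }, so V -> q(n, h(h(d, n, 6), q(false, d), nil)).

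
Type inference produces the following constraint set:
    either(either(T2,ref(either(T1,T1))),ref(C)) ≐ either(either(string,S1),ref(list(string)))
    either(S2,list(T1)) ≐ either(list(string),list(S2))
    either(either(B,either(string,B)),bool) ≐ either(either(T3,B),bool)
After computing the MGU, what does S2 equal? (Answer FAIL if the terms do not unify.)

FAIL

Decompose either/2: either(T2,ref(either(T1,T1))) ≐ either(string,S1),  ref(C) ≐ ref(list(string)).
Decompose either/2: T2 ≐ string,  ref(either(T1,T1)) ≐ S1.
Bind T2 := string; no other remaining equation mentions T2.
Bind S1 := ref(either(T1,T1)); no other remaining equation mentions S1.
Decompose ref/1: C ≐ list(string).
Bind C := list(string); no other remaining equation mentions C.
Decompose either/2: S2 ≐ list(string),  list(T1) ≐ list(S2).
Bind S2 := list(string); substituting into the one remaining equation that mentions S2 gives: list(T1) ≐ list(list(string)).
Decompose list/1: T1 ≐ list(string).
Bind T1 := list(string); no other remaining equation mentions T1. Substituting into the earlier binding gives S1 := ref(either(list(string),list(string))).
Decompose either/2: either(B,either(string,B)) ≐ either(T3,B),  bool ≐ bool.
Decompose either/2: B ≐ T3,  either(string,B) ≐ B.
Bind B := T3; substituting into the one remaining equation that mentions B gives: either(string,T3) ≐ T3.
Occurs check fails: T3 occurs in either(string,T3); the equation T3 ≐ either(string,T3) has no finite solution.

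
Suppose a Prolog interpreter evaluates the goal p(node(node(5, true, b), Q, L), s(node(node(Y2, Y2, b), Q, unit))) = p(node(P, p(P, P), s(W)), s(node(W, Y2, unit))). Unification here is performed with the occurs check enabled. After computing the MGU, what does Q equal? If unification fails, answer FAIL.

p(node(5, true, b), node(5, true, b))

Decompose p/2: node(node(5, true, b), Q, L) = node(P, p(P, P), s(W)),  s(node(node(Y2, Y2, b), Q, unit)) = s(node(W, Y2, unit)).
Decompose node/3: node(5, true, b) = P,  Q = p(P, P),  L = s(W).
Bind P := node(5, true, b); substituting into the one remaining equation that mentions P gives: Q = p(node(5, true, b), node(5, true, b)).
Bind Q := p(node(5, true, b), node(5, true, b)); substituting into the one remaining equation that mentions Q gives: s(node(node(Y2, Y2, b), p(node(5, true, b), node(5, true, b)), unit)) = s(node(W, Y2, unit)).
Bind L := s(W); no other remaining equation mentions L.
Decompose s/1: node(node(Y2, Y2, b), p(node(5, true, b), node(5, true, b)), unit) = node(W, Y2, unit).
Decompose node/3: node(Y2, Y2, b) = W,  p(node(5, true, b), node(5, true, b)) = Y2,  unit = unit.
Bind W := node(Y2, Y2, b); no other remaining equation mentions W. Substituting into the earlier binding gives L := s(node(Y2, Y2, b)).
Bind Y2 := p(node(5, true, b), node(5, true, b)); no other remaining equation mentions Y2. Substituting into the earlier bindings gives L := s(node(p(node(5, true, b), node(5, true, b)), p(node(5, true, b), node(5, true, b)), b)), W := node(p(node(5, true, b), node(5, true, b)), p(node(5, true, b), node(5, true, b)), b).
Delete trivial equation unit = unit.
MGU = { P ↦ node(5, true, b), Q ↦ p(node(5, true, b), node(5, true, b)), L ↦ s(node(p(node(5, true, b), node(5, true, b)), p(node(5, true, b), node(5, true, b)), b)), W ↦ node(p(node(5, true, b), node(5, true, b)), p(node(5, true, b), node(5, true, b)), b), Y2 ↦ p(node(5, true, b), node(5, true, b)) }, so Q ↦ p(node(5, true, b), node(5, true, b)).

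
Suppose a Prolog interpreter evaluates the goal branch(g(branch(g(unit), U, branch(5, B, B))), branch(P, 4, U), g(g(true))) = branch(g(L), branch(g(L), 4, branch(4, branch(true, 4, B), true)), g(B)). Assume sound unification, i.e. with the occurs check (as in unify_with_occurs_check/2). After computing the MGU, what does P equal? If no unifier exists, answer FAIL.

Decompose branch/3: g(branch(g(unit), U, branch(5, B, B))) = g(L),  branch(P, 4, U) = branch(g(L), 4, branch(4, branch(true, 4, B), true)),  g(g(true)) = g(B).
Decompose g/1: branch(g(unit), U, branch(5, B, B)) = L.
Bind L := branch(g(unit), U, branch(5, B, B)); substituting into the one remaining equation that mentions L gives: branch(P, 4, U) = branch(g(branch(g(unit), U, branch(5, B, B))), 4, branch(4, branch(true, 4, B), true)).
Decompose branch/3: P = g(branch(g(unit), U, branch(5, B, B))),  4 = 4,  U = branch(4, branch(true, 4, B), true).
Bind P := g(branch(g(unit), U, branch(5, B, B))); no other remaining equation mentions P.
Delete trivial equation 4 = 4.
Bind U := branch(4, branch(true, 4, B), true); no other remaining equation mentions U. Substituting into the earlier bindings gives L := branch(g(unit), branch(4, branch(true, 4, B), true), branch(5, B, B)), P := g(branch(g(unit), branch(4, branch(true, 4, B), true), branch(5, B, B))).
Decompose g/1: g(true) = B.
Bind B := g(true). Substituting into the earlier bindings gives L := branch(g(unit), branch(4, branch(true, 4, g(true)), true), branch(5, g(true), g(true))), P := g(branch(g(unit), branch(4, branch(true, 4, g(true)), true), branch(5, g(true), g(true)))), U := branch(4, branch(true, 4, g(true)), true).
MGU = { L -> branch(g(unit), branch(4, branch(true, 4, g(true)), true), branch(5, g(true), g(true))), P -> g(branch(g(unit), branch(4, branch(true, 4, g(true)), true), branch(5, g(true), g(true)))), U -> branch(4, branch(true, 4, g(true)), true), B -> g(true) }, so P -> g(branch(g(unit), branch(4, branch(true, 4, g(true)), true), branch(5, g(true), g(true)))).

g(branch(g(unit), branch(4, branch(true, 4, g(true)), true), branch(5, g(true), g(true))))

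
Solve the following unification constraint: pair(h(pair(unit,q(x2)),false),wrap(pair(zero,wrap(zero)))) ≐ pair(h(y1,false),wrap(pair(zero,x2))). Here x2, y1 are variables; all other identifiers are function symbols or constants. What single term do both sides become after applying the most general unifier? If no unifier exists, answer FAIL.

Decompose pair/2: h(pair(unit,q(x2)),false) ≐ h(y1,false),  wrap(pair(zero,wrap(zero))) ≐ wrap(pair(zero,x2)).
Decompose h/2: pair(unit,q(x2)) ≐ y1,  false ≐ false.
Bind y1 := pair(unit,q(x2)); no other remaining equation mentions y1.
Delete trivial equation false ≐ false.
Decompose wrap/1: pair(zero,wrap(zero)) ≐ pair(zero,x2).
Decompose pair/2: zero ≐ zero,  wrap(zero) ≐ x2.
Delete trivial equation zero ≐ zero.
Bind x2 := wrap(zero). Substituting into the earlier binding gives y1 := pair(unit,q(wrap(zero))).
Applying the MGU to either side gives pair(h(pair(unit,q(wrap(zero))),false),wrap(pair(zero,wrap(zero)))).

pair(h(pair(unit,q(wrap(zero))),false),wrap(pair(zero,wrap(zero))))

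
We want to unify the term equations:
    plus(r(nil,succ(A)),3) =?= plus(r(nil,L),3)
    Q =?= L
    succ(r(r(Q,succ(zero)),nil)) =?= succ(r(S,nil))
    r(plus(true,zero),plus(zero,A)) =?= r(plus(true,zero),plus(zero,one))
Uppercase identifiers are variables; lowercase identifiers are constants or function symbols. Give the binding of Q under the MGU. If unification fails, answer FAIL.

succ(one)

Decompose plus/2: r(nil,succ(A)) =?= r(nil,L),  3 =?= 3.
Decompose r/2: nil =?= nil,  succ(A) =?= L.
Delete trivial equation nil =?= nil.
Bind L := succ(A); substituting into the one remaining equation that mentions L gives: Q =?= succ(A).
Delete trivial equation 3 =?= 3.
Bind Q := succ(A); substituting into the one remaining equation that mentions Q gives: succ(r(r(succ(A),succ(zero)),nil)) =?= succ(r(S,nil)).
Decompose succ/1: r(r(succ(A),succ(zero)),nil) =?= r(S,nil).
Decompose r/2: r(succ(A),succ(zero)) =?= S,  nil =?= nil.
Bind S := r(succ(A),succ(zero)); no other remaining equation mentions S.
Delete trivial equation nil =?= nil.
Decompose r/2: plus(true,zero) =?= plus(true,zero),  plus(zero,A) =?= plus(zero,one).
Delete trivial equation plus(true,zero) =?= plus(true,zero).
Decompose plus/2: zero =?= zero,  A =?= one.
Delete trivial equation zero =?= zero.
Bind A := one. Substituting into the earlier bindings gives L := succ(one), Q := succ(one), S := r(succ(one),succ(zero)).
MGU = { L := succ(one), Q := succ(one), S := r(succ(one),succ(zero)), A := one }, so Q := succ(one).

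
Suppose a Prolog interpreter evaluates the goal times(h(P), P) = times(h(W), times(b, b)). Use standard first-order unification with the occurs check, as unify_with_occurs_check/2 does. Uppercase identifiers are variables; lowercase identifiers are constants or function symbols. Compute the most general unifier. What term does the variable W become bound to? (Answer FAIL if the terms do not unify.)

Decompose times/2: h(P) = h(W),  P = times(b, b).
Decompose h/1: P = W.
Bind P := W; substituting into the remaining equation gives: W = times(b, b).
Bind W := times(b, b). Substituting into the earlier binding gives P := times(b, b).
MGU = { P -> times(b, b), W -> times(b, b) }, so W -> times(b, b).

times(b, b)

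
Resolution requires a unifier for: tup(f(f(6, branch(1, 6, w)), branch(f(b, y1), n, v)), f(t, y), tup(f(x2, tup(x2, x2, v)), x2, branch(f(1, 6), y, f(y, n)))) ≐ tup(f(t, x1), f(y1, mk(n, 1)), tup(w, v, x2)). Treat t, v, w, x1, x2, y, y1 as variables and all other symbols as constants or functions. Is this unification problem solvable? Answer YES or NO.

Decompose tup/3: f(f(6, branch(1, 6, w)), branch(f(b, y1), n, v)) ≐ f(t, x1),  f(t, y) ≐ f(y1, mk(n, 1)),  tup(f(x2, tup(x2, x2, v)), x2, branch(f(1, 6), y, f(y, n))) ≐ tup(w, v, x2).
Decompose f/2: f(6, branch(1, 6, w)) ≐ t,  branch(f(b, y1), n, v) ≐ x1.
Bind t := f(6, branch(1, 6, w)); substituting into the one remaining equation that mentions t gives: f(f(6, branch(1, 6, w)), y) ≐ f(y1, mk(n, 1)).
Bind x1 := branch(f(b, y1), n, v); no other remaining equation mentions x1.
Decompose f/2: f(6, branch(1, 6, w)) ≐ y1,  y ≐ mk(n, 1).
Bind y1 := f(6, branch(1, 6, w)); no other remaining equation mentions y1. Substituting into the earlier binding gives x1 := branch(f(b, f(6, branch(1, 6, w))), n, v).
Bind y := mk(n, 1); substituting into the remaining equation gives: tup(f(x2, tup(x2, x2, v)), x2, branch(f(1, 6), mk(n, 1), f(mk(n, 1), n))) ≐ tup(w, v, x2).
Decompose tup/3: f(x2, tup(x2, x2, v)) ≐ w,  x2 ≐ v,  branch(f(1, 6), mk(n, 1), f(mk(n, 1), n)) ≐ x2.
Bind w := f(x2, tup(x2, x2, v)); no other remaining equation mentions w. Substituting into the earlier bindings gives t := f(6, branch(1, 6, f(x2, tup(x2, x2, v)))), x1 := branch(f(b, f(6, branch(1, 6, f(x2, tup(x2, x2, v))))), n, v), y1 := f(6, branch(1, 6, f(x2, tup(x2, x2, v)))).
Bind x2 := v; substituting into the remaining equation gives: branch(f(1, 6), mk(n, 1), f(mk(n, 1), n)) ≐ v. Substituting into the earlier bindings gives t := f(6, branch(1, 6, f(v, tup(v, v, v)))), x1 := branch(f(b, f(6, branch(1, 6, f(v, tup(v, v, v))))), n, v), y1 := f(6, branch(1, 6, f(v, tup(v, v, v)))), w := f(v, tup(v, v, v)).
Bind v := branch(f(1, 6), mk(n, 1), f(mk(n, 1), n)). Substituting into the earlier bindings gives t := f(6, branch(1, 6, f(branch(f(1, 6), mk(n, 1), f(mk(n, 1), n)), tup(branch(f(1, 6), mk(n, 1), f(mk(n, 1), n)), branch(f(1, 6), mk(n, 1), f(mk(n, 1), n)), branch(f(1, 6), mk(n, 1), f(mk(n, 1), n)))))), x1 := branch(f(b, f(6, branch(1, 6, f(branch(f(1, 6), mk(n, 1), f(mk(n, 1), n)), tup(branch(f(1, 6), mk(n, 1), f(mk(n, 1), n)), branch(f(1, 6), mk(n, 1), f(mk(n, 1), n)), branch(f(1, 6), mk(n, 1), f(mk(n, 1), n))))))), n, branch(f(1, 6), mk(n, 1), f(mk(n, 1), n))), y1 := f(6, branch(1, 6, f(branch(f(1, 6), mk(n, 1), f(mk(n, 1), n)), tup(branch(f(1, 6), mk(n, 1), f(mk(n, 1), n)), branch(f(1, 6), mk(n, 1), f(mk(n, 1), n)), branch(f(1, 6), mk(n, 1), f(mk(n, 1), n)))))), w := f(branch(f(1, 6), mk(n, 1), f(mk(n, 1), n)), tup(branch(f(1, 6), mk(n, 1), f(mk(n, 1), n)), branch(f(1, 6), mk(n, 1), f(mk(n, 1), n)), branch(f(1, 6), mk(n, 1), f(mk(n, 1), n)))), x2 := branch(f(1, 6), mk(n, 1), f(mk(n, 1), n)).
No equations remain and no clash or occurs-check failure arose, so a unifier exists.

YES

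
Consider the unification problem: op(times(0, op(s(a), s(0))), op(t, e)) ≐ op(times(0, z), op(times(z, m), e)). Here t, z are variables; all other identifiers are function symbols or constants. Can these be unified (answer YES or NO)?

Decompose op/2: times(0, op(s(a), s(0))) ≐ times(0, z),  op(t, e) ≐ op(times(z, m), e).
Decompose times/2: 0 ≐ 0,  op(s(a), s(0)) ≐ z.
Delete trivial equation 0 ≐ 0.
Bind z := op(s(a), s(0)); substituting into the remaining equation gives: op(t, e) ≐ op(times(op(s(a), s(0)), m), e).
Decompose op/2: t ≐ times(op(s(a), s(0)), m),  e ≐ e.
Bind t := times(op(s(a), s(0)), m); no other remaining equation mentions t.
Delete trivial equation e ≐ e.
No equations remain and no clash or occurs-check failure arose, so a unifier exists.

YES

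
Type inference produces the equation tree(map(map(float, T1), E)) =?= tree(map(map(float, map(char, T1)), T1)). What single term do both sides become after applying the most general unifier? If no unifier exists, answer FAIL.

Decompose tree/1: map(map(float, T1), E) =?= map(map(float, map(char, T1)), T1).
Decompose map/2: map(float, T1) =?= map(float, map(char, T1)),  E =?= T1.
Decompose map/2: float =?= float,  T1 =?= map(char, T1).
Delete trivial equation float =?= float.
Occurs check fails: T1 occurs in map(char, T1); the equation T1 =?= map(char, T1) has no finite solution.

FAIL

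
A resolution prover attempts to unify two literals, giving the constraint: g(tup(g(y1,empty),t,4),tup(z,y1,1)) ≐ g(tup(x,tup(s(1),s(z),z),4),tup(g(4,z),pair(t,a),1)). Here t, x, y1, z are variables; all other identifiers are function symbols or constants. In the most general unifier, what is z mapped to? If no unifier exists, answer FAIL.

FAIL

Decompose g/2: tup(g(y1,empty),t,4) ≐ tup(x,tup(s(1),s(z),z),4),  tup(z,y1,1) ≐ tup(g(4,z),pair(t,a),1).
Decompose tup/3: g(y1,empty) ≐ x,  t ≐ tup(s(1),s(z),z),  4 ≐ 4.
Bind x := g(y1,empty); no other remaining equation mentions x.
Bind t := tup(s(1),s(z),z); substituting into the one remaining equation that mentions t gives: tup(z,y1,1) ≐ tup(g(4,z),pair(tup(s(1),s(z),z),a),1).
Delete trivial equation 4 ≐ 4.
Decompose tup/3: z ≐ g(4,z),  y1 ≐ pair(tup(s(1),s(z),z),a),  1 ≐ 1.
Occurs check fails: z occurs in g(4,z); the equation z ≐ g(4,z) has no finite solution.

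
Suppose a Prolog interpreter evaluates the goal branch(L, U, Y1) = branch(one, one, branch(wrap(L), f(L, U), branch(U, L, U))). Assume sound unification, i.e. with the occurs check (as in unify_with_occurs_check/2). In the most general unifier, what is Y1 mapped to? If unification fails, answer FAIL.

branch(wrap(one), f(one, one), branch(one, one, one))

Decompose branch/3: L = one,  U = one,  Y1 = branch(wrap(L), f(L, U), branch(U, L, U)).
Bind L := one; substituting into the one remaining equation that mentions L gives: Y1 = branch(wrap(one), f(one, U), branch(U, one, U)).
Bind U := one; substituting into the remaining equation gives: Y1 = branch(wrap(one), f(one, one), branch(one, one, one)).
Bind Y1 := branch(wrap(one), f(one, one), branch(one, one, one)).
MGU = { L ↦ one, U ↦ one, Y1 ↦ branch(wrap(one), f(one, one), branch(one, one, one)) }, so Y1 ↦ branch(wrap(one), f(one, one), branch(one, one, one)).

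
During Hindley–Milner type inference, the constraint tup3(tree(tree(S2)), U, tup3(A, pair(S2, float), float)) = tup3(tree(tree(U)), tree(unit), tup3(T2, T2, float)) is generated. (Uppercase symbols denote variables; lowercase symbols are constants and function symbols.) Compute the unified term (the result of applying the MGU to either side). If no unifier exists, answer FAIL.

Decompose tup3/3: tree(tree(S2)) = tree(tree(U)),  U = tree(unit),  tup3(A, pair(S2, float), float) = tup3(T2, T2, float).
Decompose tree/1: tree(S2) = tree(U).
Decompose tree/1: S2 = U.
Bind S2 := U; substituting into the one remaining equation that mentions S2 gives: tup3(A, pair(U, float), float) = tup3(T2, T2, float).
Bind U := tree(unit); substituting into the remaining equation gives: tup3(A, pair(tree(unit), float), float) = tup3(T2, T2, float). Substituting into the earlier binding gives S2 := tree(unit).
Decompose tup3/3: A = T2,  pair(tree(unit), float) = T2,  float = float.
Bind A := T2; no other remaining equation mentions A.
Bind T2 := pair(tree(unit), float); no other remaining equation mentions T2. Substituting into the earlier binding gives A := pair(tree(unit), float).
Delete trivial equation float = float.
Applying the MGU to either side gives tup3(tree(tree(tree(unit))), tree(unit), tup3(pair(tree(unit), float), pair(tree(unit), float), float)).

tup3(tree(tree(tree(unit))), tree(unit), tup3(pair(tree(unit), float), pair(tree(unit), float), float))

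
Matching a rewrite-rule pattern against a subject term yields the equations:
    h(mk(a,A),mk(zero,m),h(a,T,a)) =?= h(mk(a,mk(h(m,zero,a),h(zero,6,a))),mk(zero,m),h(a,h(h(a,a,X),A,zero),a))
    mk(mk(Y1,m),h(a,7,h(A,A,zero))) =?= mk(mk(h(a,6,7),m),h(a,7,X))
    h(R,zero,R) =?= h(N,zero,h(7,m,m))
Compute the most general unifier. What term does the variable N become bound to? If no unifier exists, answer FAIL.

h(7,m,m)

Decompose h/3: mk(a,A) =?= mk(a,mk(h(m,zero,a),h(zero,6,a))),  mk(zero,m) =?= mk(zero,m),  h(a,T,a) =?= h(a,h(h(a,a,X),A,zero),a).
Decompose mk/2: a =?= a,  A =?= mk(h(m,zero,a),h(zero,6,a)).
Delete trivial equation a =?= a.
Bind A := mk(h(m,zero,a),h(zero,6,a)); substituting into the 2 remaining equations that mention A gives: h(a,T,a) =?= h(a,h(h(a,a,X),mk(h(m,zero,a),h(zero,6,a)),zero),a),  mk(mk(Y1,m),h(a,7,h(mk(h(m,zero,a),h(zero,6,a)),mk(h(m,zero,a),h(zero,6,a)),zero))) =?= mk(mk(h(a,6,7),m),h(a,7,X)).
Delete trivial equation mk(zero,m) =?= mk(zero,m).
Decompose h/3: a =?= a,  T =?= h(h(a,a,X),mk(h(m,zero,a),h(zero,6,a)),zero),  a =?= a.
Delete trivial equation a =?= a.
Bind T := h(h(a,a,X),mk(h(m,zero,a),h(zero,6,a)),zero); no other remaining equation mentions T.
Delete trivial equation a =?= a.
Decompose mk/2: mk(Y1,m) =?= mk(h(a,6,7),m),  h(a,7,h(mk(h(m,zero,a),h(zero,6,a)),mk(h(m,zero,a),h(zero,6,a)),zero)) =?= h(a,7,X).
Decompose mk/2: Y1 =?= h(a,6,7),  m =?= m.
Bind Y1 := h(a,6,7); no other remaining equation mentions Y1.
Delete trivial equation m =?= m.
Decompose h/3: a =?= a,  7 =?= 7,  h(mk(h(m,zero,a),h(zero,6,a)),mk(h(m,zero,a),h(zero,6,a)),zero) =?= X.
Delete trivial equation a =?= a.
Delete trivial equation 7 =?= 7.
Bind X := h(mk(h(m,zero,a),h(zero,6,a)),mk(h(m,zero,a),h(zero,6,a)),zero); no other remaining equation mentions X. Substituting into the earlier binding gives T := h(h(a,a,h(mk(h(m,zero,a),h(zero,6,a)),mk(h(m,zero,a),h(zero,6,a)),zero)),mk(h(m,zero,a),h(zero,6,a)),zero).
Decompose h/3: R =?= N,  zero =?= zero,  R =?= h(7,m,m).
Bind R := N; substituting into the one remaining equation that mentions R gives: N =?= h(7,m,m).
Delete trivial equation zero =?= zero.
Bind N := h(7,m,m). Substituting into the earlier binding gives R := h(7,m,m).
MGU = { A := mk(h(m,zero,a),h(zero,6,a)), T := h(h(a,a,h(mk(h(m,zero,a),h(zero,6,a)),mk(h(m,zero,a),h(zero,6,a)),zero)),mk(h(m,zero,a),h(zero,6,a)),zero), Y1 := h(a,6,7), X := h(mk(h(m,zero,a),h(zero,6,a)),mk(h(m,zero,a),h(zero,6,a)),zero), R := h(7,m,m), N := h(7,m,m) }, so N := h(7,m,m).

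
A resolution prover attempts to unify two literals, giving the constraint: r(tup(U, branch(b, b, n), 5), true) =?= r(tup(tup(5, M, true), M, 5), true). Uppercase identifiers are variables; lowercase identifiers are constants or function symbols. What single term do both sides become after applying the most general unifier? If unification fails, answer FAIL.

r(tup(tup(5, branch(b, b, n), true), branch(b, b, n), 5), true)

Decompose r/2: tup(U, branch(b, b, n), 5) =?= tup(tup(5, M, true), M, 5),  true =?= true.
Decompose tup/3: U =?= tup(5, M, true),  branch(b, b, n) =?= M,  5 =?= 5.
Bind U := tup(5, M, true); no other remaining equation mentions U.
Bind M := branch(b, b, n); no other remaining equation mentions M. Substituting into the earlier binding gives U := tup(5, branch(b, b, n), true).
Delete trivial equation 5 =?= 5.
Delete trivial equation true =?= true.
Applying the MGU to either side gives r(tup(tup(5, branch(b, b, n), true), branch(b, b, n), 5), true).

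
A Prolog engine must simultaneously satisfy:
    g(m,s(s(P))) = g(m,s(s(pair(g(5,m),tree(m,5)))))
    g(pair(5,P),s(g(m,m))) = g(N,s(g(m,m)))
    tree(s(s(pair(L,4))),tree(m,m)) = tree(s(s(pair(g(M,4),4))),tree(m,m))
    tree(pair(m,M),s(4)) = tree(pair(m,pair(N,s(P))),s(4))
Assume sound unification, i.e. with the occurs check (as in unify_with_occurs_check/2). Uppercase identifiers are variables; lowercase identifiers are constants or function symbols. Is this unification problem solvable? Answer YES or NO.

Decompose g/2: m = m,  s(s(P)) = s(s(pair(g(5,m),tree(m,5)))).
Delete trivial equation m = m.
Decompose s/1: s(P) = s(pair(g(5,m),tree(m,5))).
Decompose s/1: P = pair(g(5,m),tree(m,5)).
Bind P := pair(g(5,m),tree(m,5)); substituting into the 2 remaining equations that mention P gives: g(pair(5,pair(g(5,m),tree(m,5))),s(g(m,m))) = g(N,s(g(m,m))),  tree(pair(m,M),s(4)) = tree(pair(m,pair(N,s(pair(g(5,m),tree(m,5))))),s(4)).
Decompose g/2: pair(5,pair(g(5,m),tree(m,5))) = N,  s(g(m,m)) = s(g(m,m)).
Bind N := pair(5,pair(g(5,m),tree(m,5))); substituting into the one remaining equation that mentions N gives: tree(pair(m,M),s(4)) = tree(pair(m,pair(pair(5,pair(g(5,m),tree(m,5))),s(pair(g(5,m),tree(m,5))))),s(4)).
Delete trivial equation s(g(m,m)) = s(g(m,m)).
Decompose tree/2: s(s(pair(L,4))) = s(s(pair(g(M,4),4))),  tree(m,m) = tree(m,m).
Decompose s/1: s(pair(L,4)) = s(pair(g(M,4),4)).
Decompose s/1: pair(L,4) = pair(g(M,4),4).
Decompose pair/2: L = g(M,4),  4 = 4.
Bind L := g(M,4); no other remaining equation mentions L.
Delete trivial equation 4 = 4.
Delete trivial equation tree(m,m) = tree(m,m).
Decompose tree/2: pair(m,M) = pair(m,pair(pair(5,pair(g(5,m),tree(m,5))),s(pair(g(5,m),tree(m,5))))),  s(4) = s(4).
Decompose pair/2: m = m,  M = pair(pair(5,pair(g(5,m),tree(m,5))),s(pair(g(5,m),tree(m,5)))).
Delete trivial equation m = m.
Bind M := pair(pair(5,pair(g(5,m),tree(m,5))),s(pair(g(5,m),tree(m,5)))); no other remaining equation mentions M. Substituting into the earlier binding gives L := g(pair(pair(5,pair(g(5,m),tree(m,5))),s(pair(g(5,m),tree(m,5)))),4).
Delete trivial equation s(4) = s(4).
No equations remain and no clash or occurs-check failure arose, so a unifier exists.

YES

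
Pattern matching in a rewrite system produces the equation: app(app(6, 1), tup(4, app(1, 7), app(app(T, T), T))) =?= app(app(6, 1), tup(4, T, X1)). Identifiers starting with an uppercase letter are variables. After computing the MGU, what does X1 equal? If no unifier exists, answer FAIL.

Decompose app/2: app(6, 1) =?= app(6, 1),  tup(4, app(1, 7), app(app(T, T), T)) =?= tup(4, T, X1).
Delete trivial equation app(6, 1) =?= app(6, 1).
Decompose tup/3: 4 =?= 4,  app(1, 7) =?= T,  app(app(T, T), T) =?= X1.
Delete trivial equation 4 =?= 4.
Bind T := app(1, 7); substituting into the remaining equation gives: app(app(app(1, 7), app(1, 7)), app(1, 7)) =?= X1.
Bind X1 := app(app(app(1, 7), app(1, 7)), app(1, 7)).
MGU = { T := app(1, 7), X1 := app(app(app(1, 7), app(1, 7)), app(1, 7)) }, so X1 := app(app(app(1, 7), app(1, 7)), app(1, 7)).

app(app(app(1, 7), app(1, 7)), app(1, 7))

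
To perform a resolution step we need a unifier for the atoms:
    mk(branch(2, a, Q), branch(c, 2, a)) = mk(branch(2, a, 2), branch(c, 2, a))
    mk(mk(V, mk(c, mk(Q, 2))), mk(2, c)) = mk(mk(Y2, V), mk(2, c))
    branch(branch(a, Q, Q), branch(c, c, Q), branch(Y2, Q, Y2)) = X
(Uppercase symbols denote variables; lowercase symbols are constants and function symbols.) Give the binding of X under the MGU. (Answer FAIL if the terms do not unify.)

branch(branch(a, 2, 2), branch(c, c, 2), branch(mk(c, mk(2, 2)), 2, mk(c, mk(2, 2))))

Decompose mk/2: branch(2, a, Q) = branch(2, a, 2),  branch(c, 2, a) = branch(c, 2, a).
Decompose branch/3: 2 = 2,  a = a,  Q = 2.
Delete trivial equation 2 = 2.
Delete trivial equation a = a.
Bind Q := 2; substituting into the 2 remaining equations that mention Q gives: mk(mk(V, mk(c, mk(2, 2))), mk(2, c)) = mk(mk(Y2, V), mk(2, c)),  branch(branch(a, 2, 2), branch(c, c, 2), branch(Y2, 2, Y2)) = X.
Delete trivial equation branch(c, 2, a) = branch(c, 2, a).
Decompose mk/2: mk(V, mk(c, mk(2, 2))) = mk(Y2, V),  mk(2, c) = mk(2, c).
Decompose mk/2: V = Y2,  mk(c, mk(2, 2)) = V.
Bind V := Y2; substituting into the one remaining equation that mentions V gives: mk(c, mk(2, 2)) = Y2.
Bind Y2 := mk(c, mk(2, 2)); substituting into the one remaining equation that mentions Y2 gives: branch(branch(a, 2, 2), branch(c, c, 2), branch(mk(c, mk(2, 2)), 2, mk(c, mk(2, 2)))) = X. Substituting into the earlier binding gives V := mk(c, mk(2, 2)).
Delete trivial equation mk(2, c) = mk(2, c).
Bind X := branch(branch(a, 2, 2), branch(c, c, 2), branch(mk(c, mk(2, 2)), 2, mk(c, mk(2, 2)))).
MGU = { Q -> 2, V -> mk(c, mk(2, 2)), Y2 -> mk(c, mk(2, 2)), X -> branch(branch(a, 2, 2), branch(c, c, 2), branch(mk(c, mk(2, 2)), 2, mk(c, mk(2, 2)))) }, so X -> branch(branch(a, 2, 2), branch(c, c, 2), branch(mk(c, mk(2, 2)), 2, mk(c, mk(2, 2)))).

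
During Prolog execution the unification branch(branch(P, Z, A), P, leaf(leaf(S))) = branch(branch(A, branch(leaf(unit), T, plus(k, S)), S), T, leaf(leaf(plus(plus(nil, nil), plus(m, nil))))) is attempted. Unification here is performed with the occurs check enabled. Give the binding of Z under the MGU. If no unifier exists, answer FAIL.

branch(leaf(unit), plus(plus(nil, nil), plus(m, nil)), plus(k, plus(plus(nil, nil), plus(m, nil))))

Decompose branch/3: branch(P, Z, A) = branch(A, branch(leaf(unit), T, plus(k, S)), S),  P = T,  leaf(leaf(S)) = leaf(leaf(plus(plus(nil, nil), plus(m, nil)))).
Decompose branch/3: P = A,  Z = branch(leaf(unit), T, plus(k, S)),  A = S.
Bind P := A; substituting into the one remaining equation that mentions P gives: A = T.
Bind Z := branch(leaf(unit), T, plus(k, S)); no other remaining equation mentions Z.
Bind A := S; substituting into the one remaining equation that mentions A gives: S = T. Substituting into the earlier binding gives P := S.
Bind S := T; substituting into the remaining equation gives: leaf(leaf(T)) = leaf(leaf(plus(plus(nil, nil), plus(m, nil)))). Substituting into the earlier bindings gives P := T, Z := branch(leaf(unit), T, plus(k, T)), A := T.
Decompose leaf/1: leaf(T) = leaf(plus(plus(nil, nil), plus(m, nil))).
Decompose leaf/1: T = plus(plus(nil, nil), plus(m, nil)).
Bind T := plus(plus(nil, nil), plus(m, nil)). Substituting into the earlier bindings gives P := plus(plus(nil, nil), plus(m, nil)), Z := branch(leaf(unit), plus(plus(nil, nil), plus(m, nil)), plus(k, plus(plus(nil, nil), plus(m, nil)))), A := plus(plus(nil, nil), plus(m, nil)), S := plus(plus(nil, nil), plus(m, nil)).
MGU = { P = plus(plus(nil, nil), plus(m, nil)), Z = branch(leaf(unit), plus(plus(nil, nil), plus(m, nil)), plus(k, plus(plus(nil, nil), plus(m, nil)))), A = plus(plus(nil, nil), plus(m, nil)), S = plus(plus(nil, nil), plus(m, nil)), T = plus(plus(nil, nil), plus(m, nil)) }, so Z = branch(leaf(unit), plus(plus(nil, nil), plus(m, nil)), plus(k, plus(plus(nil, nil), plus(m, nil)))).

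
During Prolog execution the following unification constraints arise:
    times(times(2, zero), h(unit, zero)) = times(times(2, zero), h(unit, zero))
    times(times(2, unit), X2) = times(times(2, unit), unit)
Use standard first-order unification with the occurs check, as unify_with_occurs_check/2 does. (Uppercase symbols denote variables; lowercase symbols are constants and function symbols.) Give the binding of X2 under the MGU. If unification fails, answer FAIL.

Delete trivial equation times(times(2, zero), h(unit, zero)) = times(times(2, zero), h(unit, zero)).
Decompose times/2: times(2, unit) = times(2, unit),  X2 = unit.
Delete trivial equation times(2, unit) = times(2, unit).
Bind X2 := unit.
MGU = { X2 = unit }, so X2 = unit.

unit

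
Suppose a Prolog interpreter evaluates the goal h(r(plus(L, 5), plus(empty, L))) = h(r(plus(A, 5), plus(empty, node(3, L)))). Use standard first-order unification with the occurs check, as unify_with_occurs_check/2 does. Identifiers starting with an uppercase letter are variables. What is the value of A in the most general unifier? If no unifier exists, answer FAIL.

Decompose h/1: r(plus(L, 5), plus(empty, L)) = r(plus(A, 5), plus(empty, node(3, L))).
Decompose r/2: plus(L, 5) = plus(A, 5),  plus(empty, L) = plus(empty, node(3, L)).
Decompose plus/2: L = A,  5 = 5.
Bind L := A; substituting into the one remaining equation that mentions L gives: plus(empty, A) = plus(empty, node(3, A)).
Delete trivial equation 5 = 5.
Decompose plus/2: empty = empty,  A = node(3, A).
Delete trivial equation empty = empty.
Occurs check fails: A occurs in node(3, A); the equation A = node(3, A) has no finite solution.

FAIL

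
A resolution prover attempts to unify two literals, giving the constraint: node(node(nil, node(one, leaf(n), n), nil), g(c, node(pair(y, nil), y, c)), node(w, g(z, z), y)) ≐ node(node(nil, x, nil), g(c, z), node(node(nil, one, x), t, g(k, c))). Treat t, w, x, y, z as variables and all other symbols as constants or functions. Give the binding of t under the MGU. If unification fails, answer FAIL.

Decompose node/3: node(nil, node(one, leaf(n), n), nil) ≐ node(nil, x, nil),  g(c, node(pair(y, nil), y, c)) ≐ g(c, z),  node(w, g(z, z), y) ≐ node(node(nil, one, x), t, g(k, c)).
Decompose node/3: nil ≐ nil,  node(one, leaf(n), n) ≐ x,  nil ≐ nil.
Delete trivial equation nil ≐ nil.
Bind x := node(one, leaf(n), n); substituting into the one remaining equation that mentions x gives: node(w, g(z, z), y) ≐ node(node(nil, one, node(one, leaf(n), n)), t, g(k, c)).
Delete trivial equation nil ≐ nil.
Decompose g/2: c ≐ c,  node(pair(y, nil), y, c) ≐ z.
Delete trivial equation c ≐ c.
Bind z := node(pair(y, nil), y, c); substituting into the remaining equation gives: node(w, g(node(pair(y, nil), y, c), node(pair(y, nil), y, c)), y) ≐ node(node(nil, one, node(one, leaf(n), n)), t, g(k, c)).
Decompose node/3: w ≐ node(nil, one, node(one, leaf(n), n)),  g(node(pair(y, nil), y, c), node(pair(y, nil), y, c)) ≐ t,  y ≐ g(k, c).
Bind w := node(nil, one, node(one, leaf(n), n)); no other remaining equation mentions w.
Bind t := g(node(pair(y, nil), y, c), node(pair(y, nil), y, c)); no other remaining equation mentions t.
Bind y := g(k, c). Substituting into the earlier bindings gives z := node(pair(g(k, c), nil), g(k, c), c), t := g(node(pair(g(k, c), nil), g(k, c), c), node(pair(g(k, c), nil), g(k, c), c)).
MGU = { x := node(one, leaf(n), n), z := node(pair(g(k, c), nil), g(k, c), c), w := node(nil, one, node(one, leaf(n), n)), t := g(node(pair(g(k, c), nil), g(k, c), c), node(pair(g(k, c), nil), g(k, c), c)), y := g(k, c) }, so t := g(node(pair(g(k, c), nil), g(k, c), c), node(pair(g(k, c), nil), g(k, c), c)).

g(node(pair(g(k, c), nil), g(k, c), c), node(pair(g(k, c), nil), g(k, c), c))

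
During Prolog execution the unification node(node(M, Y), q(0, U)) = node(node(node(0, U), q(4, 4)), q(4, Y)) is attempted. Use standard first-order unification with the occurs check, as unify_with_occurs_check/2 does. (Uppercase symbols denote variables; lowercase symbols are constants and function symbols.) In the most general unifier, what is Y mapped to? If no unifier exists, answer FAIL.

Decompose node/2: node(M, Y) = node(node(0, U), q(4, 4)),  q(0, U) = q(4, Y).
Decompose node/2: M = node(0, U),  Y = q(4, 4).
Bind M := node(0, U); no other remaining equation mentions M.
Bind Y := q(4, 4); substituting into the remaining equation gives: q(0, U) = q(4, q(4, 4)).
Decompose q/2: 0 = 4,  U = q(4, 4).
Clash: constants 0 and 4 differ; no unifier exists.

FAIL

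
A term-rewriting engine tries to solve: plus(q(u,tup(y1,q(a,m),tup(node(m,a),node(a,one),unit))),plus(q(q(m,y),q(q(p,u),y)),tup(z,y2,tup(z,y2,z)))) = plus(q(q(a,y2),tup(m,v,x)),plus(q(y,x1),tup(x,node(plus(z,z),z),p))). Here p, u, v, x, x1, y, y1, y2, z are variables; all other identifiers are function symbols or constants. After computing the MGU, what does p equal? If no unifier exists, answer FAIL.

Decompose plus/2: q(u,tup(y1,q(a,m),tup(node(m,a),node(a,one),unit))) = q(q(a,y2),tup(m,v,x)),  plus(q(q(m,y),q(q(p,u),y)),tup(z,y2,tup(z,y2,z))) = plus(q(y,x1),tup(x,node(plus(z,z),z),p)).
Decompose q/2: u = q(a,y2),  tup(y1,q(a,m),tup(node(m,a),node(a,one),unit)) = tup(m,v,x).
Bind u := q(a,y2); substituting into the one remaining equation that mentions u gives: plus(q(q(m,y),q(q(p,q(a,y2)),y)),tup(z,y2,tup(z,y2,z))) = plus(q(y,x1),tup(x,node(plus(z,z),z),p)).
Decompose tup/3: y1 = m,  q(a,m) = v,  tup(node(m,a),node(a,one),unit) = x.
Bind y1 := m; no other remaining equation mentions y1.
Bind v := q(a,m); no other remaining equation mentions v.
Bind x := tup(node(m,a),node(a,one),unit); substituting into the remaining equation gives: plus(q(q(m,y),q(q(p,q(a,y2)),y)),tup(z,y2,tup(z,y2,z))) = plus(q(y,x1),tup(tup(node(m,a),node(a,one),unit),node(plus(z,z),z),p)).
Decompose plus/2: q(q(m,y),q(q(p,q(a,y2)),y)) = q(y,x1),  tup(z,y2,tup(z,y2,z)) = tup(tup(node(m,a),node(a,one),unit),node(plus(z,z),z),p).
Decompose q/2: q(m,y) = y,  q(q(p,q(a,y2)),y) = x1.
Occurs check fails: y occurs in q(m,y); the equation y = q(m,y) has no finite solution.

FAIL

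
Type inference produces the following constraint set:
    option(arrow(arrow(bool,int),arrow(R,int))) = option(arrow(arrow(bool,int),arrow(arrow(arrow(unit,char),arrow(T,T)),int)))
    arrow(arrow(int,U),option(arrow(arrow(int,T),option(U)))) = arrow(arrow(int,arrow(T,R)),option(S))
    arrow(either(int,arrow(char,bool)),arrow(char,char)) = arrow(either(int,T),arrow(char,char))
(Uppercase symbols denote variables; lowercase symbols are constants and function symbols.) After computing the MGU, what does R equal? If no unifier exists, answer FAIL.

arrow(arrow(unit,char),arrow(arrow(char,bool),arrow(char,bool)))

Decompose option/1: arrow(arrow(bool,int),arrow(R,int)) = arrow(arrow(bool,int),arrow(arrow(arrow(unit,char),arrow(T,T)),int)).
Decompose arrow/2: arrow(bool,int) = arrow(bool,int),  arrow(R,int) = arrow(arrow(arrow(unit,char),arrow(T,T)),int).
Delete trivial equation arrow(bool,int) = arrow(bool,int).
Decompose arrow/2: R = arrow(arrow(unit,char),arrow(T,T)),  int = int.
Bind R := arrow(arrow(unit,char),arrow(T,T)); substituting into the one remaining equation that mentions R gives: arrow(arrow(int,U),option(arrow(arrow(int,T),option(U)))) = arrow(arrow(int,arrow(T,arrow(arrow(unit,char),arrow(T,T)))),option(S)).
Delete trivial equation int = int.
Decompose arrow/2: arrow(int,U) = arrow(int,arrow(T,arrow(arrow(unit,char),arrow(T,T)))),  option(arrow(arrow(int,T),option(U))) = option(S).
Decompose arrow/2: int = int,  U = arrow(T,arrow(arrow(unit,char),arrow(T,T))).
Delete trivial equation int = int.
Bind U := arrow(T,arrow(arrow(unit,char),arrow(T,T))); substituting into the one remaining equation that mentions U gives: option(arrow(arrow(int,T),option(arrow(T,arrow(arrow(unit,char),arrow(T,T)))))) = option(S).
Decompose option/1: arrow(arrow(int,T),option(arrow(T,arrow(arrow(unit,char),arrow(T,T))))) = S.
Bind S := arrow(arrow(int,T),option(arrow(T,arrow(arrow(unit,char),arrow(T,T))))); no other remaining equation mentions S.
Decompose arrow/2: either(int,arrow(char,bool)) = either(int,T),  arrow(char,char) = arrow(char,char).
Decompose either/2: int = int,  arrow(char,bool) = T.
Delete trivial equation int = int.
Bind T := arrow(char,bool); no other remaining equation mentions T. Substituting into the earlier bindings gives R := arrow(arrow(unit,char),arrow(arrow(char,bool),arrow(char,bool))), U := arrow(arrow(char,bool),arrow(arrow(unit,char),arrow(arrow(char,bool),arrow(char,bool)))), S := arrow(arrow(int,arrow(char,bool)),option(arrow(arrow(char,bool),arrow(arrow(unit,char),arrow(arrow(char,bool),arrow(char,bool)))))).
Delete trivial equation arrow(char,char) = arrow(char,char).
MGU = { R ↦ arrow(arrow(unit,char),arrow(arrow(char,bool),arrow(char,bool))), U ↦ arrow(arrow(char,bool),arrow(arrow(unit,char),arrow(arrow(char,bool),arrow(char,bool)))), S ↦ arrow(arrow(int,arrow(char,bool)),option(arrow(arrow(char,bool),arrow(arrow(unit,char),arrow(arrow(char,bool),arrow(char,bool)))))), T ↦ arrow(char,bool) }, so R ↦ arrow(arrow(unit,char),arrow(arrow(char,bool),arrow(char,bool))).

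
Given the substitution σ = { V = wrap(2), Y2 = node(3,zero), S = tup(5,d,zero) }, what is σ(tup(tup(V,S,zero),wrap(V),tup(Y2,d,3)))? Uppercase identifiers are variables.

Replace each occurrence of V with wrap(2).
Replace each occurrence of Y2 with node(3,zero).
Replace each occurrence of S with tup(5,d,zero).
Result: tup(tup(wrap(2),tup(5,d,zero),zero),wrap(wrap(2)),tup(node(3,zero),d,3)).

tup(tup(wrap(2),tup(5,d,zero),zero),wrap(wrap(2)),tup(node(3,zero),d,3))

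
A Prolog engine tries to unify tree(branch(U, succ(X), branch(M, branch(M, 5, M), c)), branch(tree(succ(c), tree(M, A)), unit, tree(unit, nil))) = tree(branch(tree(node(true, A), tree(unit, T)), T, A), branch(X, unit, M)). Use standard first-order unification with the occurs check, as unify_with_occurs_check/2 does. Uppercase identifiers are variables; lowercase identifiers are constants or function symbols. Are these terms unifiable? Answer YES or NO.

Decompose tree/2: branch(U, succ(X), branch(M, branch(M, 5, M), c)) = branch(tree(node(true, A), tree(unit, T)), T, A),  branch(tree(succ(c), tree(M, A)), unit, tree(unit, nil)) = branch(X, unit, M).
Decompose branch/3: U = tree(node(true, A), tree(unit, T)),  succ(X) = T,  branch(M, branch(M, 5, M), c) = A.
Bind U := tree(node(true, A), tree(unit, T)); no other remaining equation mentions U.
Bind T := succ(X); no other remaining equation mentions T. Substituting into the earlier binding gives U := tree(node(true, A), tree(unit, succ(X))).
Bind A := branch(M, branch(M, 5, M), c); substituting into the remaining equation gives: branch(tree(succ(c), tree(M, branch(M, branch(M, 5, M), c))), unit, tree(unit, nil)) = branch(X, unit, M). Substituting into the earlier binding gives U := tree(node(true, branch(M, branch(M, 5, M), c)), tree(unit, succ(X))).
Decompose branch/3: tree(succ(c), tree(M, branch(M, branch(M, 5, M), c))) = X,  unit = unit,  tree(unit, nil) = M.
Bind X := tree(succ(c), tree(M, branch(M, branch(M, 5, M), c))); no other remaining equation mentions X. Substituting into the earlier bindings gives U := tree(node(true, branch(M, branch(M, 5, M), c)), tree(unit, succ(tree(succ(c), tree(M, branch(M, branch(M, 5, M), c)))))), T := succ(tree(succ(c), tree(M, branch(M, branch(M, 5, M), c)))).
Delete trivial equation unit = unit.
Bind M := tree(unit, nil). Substituting into the earlier bindings gives U := tree(node(true, branch(tree(unit, nil), branch(tree(unit, nil), 5, tree(unit, nil)), c)), tree(unit, succ(tree(succ(c), tree(tree(unit, nil), branch(tree(unit, nil), branch(tree(unit, nil), 5, tree(unit, nil)), c)))))), T := succ(tree(succ(c), tree(tree(unit, nil), branch(tree(unit, nil), branch(tree(unit, nil), 5, tree(unit, nil)), c)))), A := branch(tree(unit, nil), branch(tree(unit, nil), 5, tree(unit, nil)), c), X := tree(succ(c), tree(tree(unit, nil), branch(tree(unit, nil), branch(tree(unit, nil), 5, tree(unit, nil)), c))).
No equations remain and no clash or occurs-check failure arose, so a unifier exists.

YES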